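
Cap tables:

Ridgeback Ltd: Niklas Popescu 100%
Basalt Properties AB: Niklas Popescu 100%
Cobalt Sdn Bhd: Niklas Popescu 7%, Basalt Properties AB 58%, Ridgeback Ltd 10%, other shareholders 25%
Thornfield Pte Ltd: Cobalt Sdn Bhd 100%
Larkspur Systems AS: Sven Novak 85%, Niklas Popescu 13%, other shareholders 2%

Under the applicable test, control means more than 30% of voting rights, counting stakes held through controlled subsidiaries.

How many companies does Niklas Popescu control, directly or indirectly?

4

Niklas holds 100% of Ridgeback, so Niklas controls Ridgeback.
Niklas holds 100% of Basalt, so Niklas controls Basalt.
Niklas and Basalt and Ridgeback together hold 7% + 58% + 10% = 75% of Cobalt, so Niklas controls Cobalt.
Cobalt holds 100% of Thornfield, so Niklas controls Thornfield.
No other company's threshold is met.
Niklas controls 4 companies.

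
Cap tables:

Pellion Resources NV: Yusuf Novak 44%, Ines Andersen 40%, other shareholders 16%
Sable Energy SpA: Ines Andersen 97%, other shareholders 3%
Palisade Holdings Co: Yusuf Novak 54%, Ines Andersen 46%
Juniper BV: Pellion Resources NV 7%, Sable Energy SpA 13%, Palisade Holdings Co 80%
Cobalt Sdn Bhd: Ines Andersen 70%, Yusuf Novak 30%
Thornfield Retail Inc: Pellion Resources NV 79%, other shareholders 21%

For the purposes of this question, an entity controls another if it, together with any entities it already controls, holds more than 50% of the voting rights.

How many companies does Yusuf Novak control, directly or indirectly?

Yusuf holds 54% of Palisade, so Yusuf controls Palisade.
Palisade holds 80% of Juniper, so Yusuf controls Juniper.
No other company's threshold is met.
Yusuf controls 2 companies.

2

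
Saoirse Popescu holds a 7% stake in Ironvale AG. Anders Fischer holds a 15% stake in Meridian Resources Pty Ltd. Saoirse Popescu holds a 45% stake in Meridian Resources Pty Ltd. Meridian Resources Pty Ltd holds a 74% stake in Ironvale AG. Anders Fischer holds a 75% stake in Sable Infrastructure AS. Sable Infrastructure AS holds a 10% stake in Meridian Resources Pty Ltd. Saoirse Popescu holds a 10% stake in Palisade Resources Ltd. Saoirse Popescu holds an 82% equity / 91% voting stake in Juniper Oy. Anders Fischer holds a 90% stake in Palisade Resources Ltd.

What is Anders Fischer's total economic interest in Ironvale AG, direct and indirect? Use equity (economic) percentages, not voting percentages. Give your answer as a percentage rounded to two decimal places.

Anders reaches Ironvale along 2 paths.
Via Meridian: 15% × 74% = 11.1%.
Via Sable → Meridian: 75% × 10% × 74% = 5.55%.
Total: 11.1% + 5.55% = 16.65%.

16.65%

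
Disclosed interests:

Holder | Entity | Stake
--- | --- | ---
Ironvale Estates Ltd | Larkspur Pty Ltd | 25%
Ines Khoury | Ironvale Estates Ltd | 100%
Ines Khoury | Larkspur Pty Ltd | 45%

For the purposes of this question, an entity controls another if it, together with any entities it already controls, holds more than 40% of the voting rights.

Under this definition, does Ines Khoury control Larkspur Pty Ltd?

Ines holds 100% of Ironvale, so Ines controls Ironvale.
Ines and Ironvale together hold 45% + 25% = 70% of Larkspur, so Ines controls Larkspur.

Yes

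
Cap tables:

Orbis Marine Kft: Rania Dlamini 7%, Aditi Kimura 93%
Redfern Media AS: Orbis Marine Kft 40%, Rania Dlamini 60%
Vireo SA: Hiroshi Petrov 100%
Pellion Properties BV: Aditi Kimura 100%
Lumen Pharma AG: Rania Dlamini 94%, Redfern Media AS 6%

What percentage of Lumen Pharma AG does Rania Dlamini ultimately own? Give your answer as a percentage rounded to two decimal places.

Rania reaches Lumen along 3 paths.
Direct stake: 94% = 94%.
Via Orbis → Redfern: 7% × 40% × 6% = 0.168%.
Via Redfern: 60% × 6% = 3.6%.
Total: 94% + 0.168% + 3.6% = 97.768%.
Rounded: 97.77%.

97.77%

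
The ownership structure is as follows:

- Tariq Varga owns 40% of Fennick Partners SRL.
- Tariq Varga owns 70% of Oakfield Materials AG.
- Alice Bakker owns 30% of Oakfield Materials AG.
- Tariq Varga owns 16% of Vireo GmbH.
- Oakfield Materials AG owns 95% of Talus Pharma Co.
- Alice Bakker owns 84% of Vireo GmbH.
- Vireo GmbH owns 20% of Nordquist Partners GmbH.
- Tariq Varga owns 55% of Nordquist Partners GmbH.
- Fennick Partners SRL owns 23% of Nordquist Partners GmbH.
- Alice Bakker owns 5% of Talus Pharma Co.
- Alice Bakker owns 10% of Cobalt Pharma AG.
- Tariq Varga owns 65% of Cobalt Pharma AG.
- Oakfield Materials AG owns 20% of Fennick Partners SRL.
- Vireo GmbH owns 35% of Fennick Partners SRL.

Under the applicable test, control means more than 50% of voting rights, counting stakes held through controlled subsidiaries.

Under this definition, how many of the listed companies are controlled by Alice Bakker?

Alice holds 84% of Vireo, so Alice controls Vireo.
No other company's threshold is met.
Alice controls 1 company.

1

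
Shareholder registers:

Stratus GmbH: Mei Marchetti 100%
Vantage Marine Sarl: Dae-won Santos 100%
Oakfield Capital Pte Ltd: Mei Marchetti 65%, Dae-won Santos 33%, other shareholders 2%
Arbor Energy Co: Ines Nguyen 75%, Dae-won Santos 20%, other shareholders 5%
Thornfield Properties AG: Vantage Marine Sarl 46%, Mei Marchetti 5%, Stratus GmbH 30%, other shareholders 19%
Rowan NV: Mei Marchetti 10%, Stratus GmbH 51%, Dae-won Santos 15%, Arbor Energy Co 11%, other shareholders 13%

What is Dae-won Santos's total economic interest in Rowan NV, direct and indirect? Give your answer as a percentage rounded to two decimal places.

Dae-won reaches Rowan along 2 paths.
Direct stake: 15% = 15%.
Via Arbor: 20% × 11% = 2.2%.
Total: 15% + 2.2% = 17.2%.
Rounded: 17.20%.

17.20%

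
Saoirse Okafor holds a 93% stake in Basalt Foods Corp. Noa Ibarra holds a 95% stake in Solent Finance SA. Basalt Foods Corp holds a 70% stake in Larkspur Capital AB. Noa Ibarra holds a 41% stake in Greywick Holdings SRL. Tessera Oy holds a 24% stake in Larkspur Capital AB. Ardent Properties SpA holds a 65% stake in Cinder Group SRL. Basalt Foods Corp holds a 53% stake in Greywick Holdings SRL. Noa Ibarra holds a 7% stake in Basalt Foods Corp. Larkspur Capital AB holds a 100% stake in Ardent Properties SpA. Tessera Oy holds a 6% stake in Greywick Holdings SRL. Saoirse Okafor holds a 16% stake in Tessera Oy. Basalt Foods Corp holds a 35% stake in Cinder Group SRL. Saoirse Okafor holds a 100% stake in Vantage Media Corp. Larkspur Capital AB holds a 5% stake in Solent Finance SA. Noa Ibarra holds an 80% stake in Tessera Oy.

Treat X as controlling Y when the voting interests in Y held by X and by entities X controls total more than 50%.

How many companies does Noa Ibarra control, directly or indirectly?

Noa holds 80% of Tessera, so Noa controls Tessera.
Noa holds 95% of Solent, so Noa controls Solent.
No other company's threshold is met.
Noa controls 2 companies.

2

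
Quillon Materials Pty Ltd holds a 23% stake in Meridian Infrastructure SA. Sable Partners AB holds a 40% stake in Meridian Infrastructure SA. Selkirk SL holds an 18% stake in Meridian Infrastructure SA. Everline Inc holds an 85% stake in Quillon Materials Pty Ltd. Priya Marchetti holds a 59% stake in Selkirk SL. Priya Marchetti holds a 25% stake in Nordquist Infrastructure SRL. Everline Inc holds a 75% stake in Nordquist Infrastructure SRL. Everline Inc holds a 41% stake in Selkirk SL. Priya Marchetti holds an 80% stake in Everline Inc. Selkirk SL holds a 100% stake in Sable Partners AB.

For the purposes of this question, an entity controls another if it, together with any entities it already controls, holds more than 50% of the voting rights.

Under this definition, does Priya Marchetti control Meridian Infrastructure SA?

Yes

Priya holds 80% of Everline, so Priya controls Everline.
Everline and Priya together hold 41% + 59% = 100% of Selkirk, so Priya controls Selkirk.
Selkirk holds 100% of Sable, so Priya controls Sable.
Everline holds 85% of Quillon, so Priya controls Quillon.
Quillon and Sable and Selkirk together hold 23% + 40% + 18% = 81% of Meridian, so Priya controls Meridian.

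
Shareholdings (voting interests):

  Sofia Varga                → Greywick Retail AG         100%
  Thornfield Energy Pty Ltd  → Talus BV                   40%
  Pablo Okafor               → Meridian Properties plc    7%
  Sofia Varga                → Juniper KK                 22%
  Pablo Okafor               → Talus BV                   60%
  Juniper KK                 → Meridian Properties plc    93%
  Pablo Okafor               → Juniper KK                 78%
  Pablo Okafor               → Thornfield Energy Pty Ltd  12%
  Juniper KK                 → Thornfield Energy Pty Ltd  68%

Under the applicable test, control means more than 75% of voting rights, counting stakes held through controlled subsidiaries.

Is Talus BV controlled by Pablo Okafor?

Yes

Pablo holds 78% of Juniper, so Pablo controls Juniper.
Pablo and Juniper together hold 12% + 68% = 80% of Thornfield, so Pablo controls Thornfield.
Thornfield and Pablo together hold 40% + 60% = 100% of Talus, so Pablo controls Talus.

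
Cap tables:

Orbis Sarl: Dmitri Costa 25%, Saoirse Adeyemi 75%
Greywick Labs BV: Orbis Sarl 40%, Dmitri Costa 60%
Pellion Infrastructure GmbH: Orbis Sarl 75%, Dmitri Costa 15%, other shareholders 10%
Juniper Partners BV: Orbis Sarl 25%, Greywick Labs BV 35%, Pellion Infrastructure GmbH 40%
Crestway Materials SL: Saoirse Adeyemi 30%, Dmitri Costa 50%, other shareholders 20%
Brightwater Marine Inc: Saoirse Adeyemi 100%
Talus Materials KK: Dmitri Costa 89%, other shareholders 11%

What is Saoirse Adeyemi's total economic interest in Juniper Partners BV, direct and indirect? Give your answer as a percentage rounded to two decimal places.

51.75%

Saoirse reaches Juniper along 3 paths.
Via Orbis: 75% × 25% = 18.75%.
Via Orbis → Greywick: 75% × 40% × 35% = 10.5%.
Via Orbis → Pellion: 75% × 75% × 40% = 22.5%.
Total: 18.75% + 10.5% + 22.5% = 51.75%.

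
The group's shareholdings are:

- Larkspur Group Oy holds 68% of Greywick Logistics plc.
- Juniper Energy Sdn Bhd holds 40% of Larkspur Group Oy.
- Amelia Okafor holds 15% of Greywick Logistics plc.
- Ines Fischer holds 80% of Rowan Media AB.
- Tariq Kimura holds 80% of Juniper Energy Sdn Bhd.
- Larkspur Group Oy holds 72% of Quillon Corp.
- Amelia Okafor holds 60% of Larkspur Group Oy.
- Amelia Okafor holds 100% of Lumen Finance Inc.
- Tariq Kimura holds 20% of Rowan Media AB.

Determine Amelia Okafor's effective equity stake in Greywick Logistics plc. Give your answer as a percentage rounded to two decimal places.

55.80%

Amelia reaches Greywick along 2 paths.
Via Larkspur: 60% × 68% = 40.8%.
Direct stake: 15% = 15%.
Total: 40.8% + 15% = 55.8%.
Rounded: 55.80%.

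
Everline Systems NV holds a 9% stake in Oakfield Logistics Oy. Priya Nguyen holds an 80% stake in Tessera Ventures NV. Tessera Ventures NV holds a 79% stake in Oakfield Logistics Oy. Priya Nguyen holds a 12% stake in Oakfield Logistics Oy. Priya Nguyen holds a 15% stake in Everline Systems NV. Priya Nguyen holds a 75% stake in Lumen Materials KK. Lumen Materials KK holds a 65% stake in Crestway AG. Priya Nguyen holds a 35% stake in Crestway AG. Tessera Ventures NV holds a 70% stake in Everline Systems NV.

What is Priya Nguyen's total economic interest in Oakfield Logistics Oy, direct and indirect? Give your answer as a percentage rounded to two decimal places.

81.59%

Priya reaches Oakfield along 4 paths.
Via Tessera → Everline: 80% × 70% × 9% = 5.04%.
Via Everline: 15% × 9% = 1.35%.
Via Tessera: 80% × 79% = 63.2%.
Direct stake: 12% = 12%.
Total: 5.04% + 1.35% + 63.2% + 12% = 81.59%.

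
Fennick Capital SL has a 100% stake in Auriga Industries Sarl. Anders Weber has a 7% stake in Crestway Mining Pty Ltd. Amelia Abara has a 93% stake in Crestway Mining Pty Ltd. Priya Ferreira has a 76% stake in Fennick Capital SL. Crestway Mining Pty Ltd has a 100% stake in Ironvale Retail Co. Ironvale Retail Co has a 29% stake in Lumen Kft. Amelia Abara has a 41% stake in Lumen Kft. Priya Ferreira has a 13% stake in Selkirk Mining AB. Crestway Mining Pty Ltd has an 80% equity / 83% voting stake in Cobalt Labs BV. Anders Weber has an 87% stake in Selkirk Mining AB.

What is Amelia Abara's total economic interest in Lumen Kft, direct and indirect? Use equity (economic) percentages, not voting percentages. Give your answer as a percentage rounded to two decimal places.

Amelia reaches Lumen along 2 paths.
Direct stake: 41% = 41%.
Via Crestway → Ironvale: 93% × 100% × 29% = 26.97%.
Total: 41% + 26.97% = 67.97%.

67.97%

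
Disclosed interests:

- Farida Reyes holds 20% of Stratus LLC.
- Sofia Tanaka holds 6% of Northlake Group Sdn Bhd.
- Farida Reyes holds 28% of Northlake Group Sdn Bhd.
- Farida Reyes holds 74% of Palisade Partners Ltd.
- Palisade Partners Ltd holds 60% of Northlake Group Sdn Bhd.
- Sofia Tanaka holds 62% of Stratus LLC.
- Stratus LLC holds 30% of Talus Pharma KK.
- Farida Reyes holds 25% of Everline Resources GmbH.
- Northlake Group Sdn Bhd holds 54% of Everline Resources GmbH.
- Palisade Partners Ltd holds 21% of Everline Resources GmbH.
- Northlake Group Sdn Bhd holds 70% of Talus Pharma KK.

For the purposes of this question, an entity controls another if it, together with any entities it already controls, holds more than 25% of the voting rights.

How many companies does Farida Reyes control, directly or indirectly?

Farida holds 74% of Palisade, so Farida controls Palisade.
Farida and Palisade together hold 28% + 60% = 88% of Northlake, so Farida controls Northlake.
Northlake and Palisade and Farida together hold 54% + 21% + 25% = 100% of Everline, so Farida controls Everline.
Northlake holds 70% of Talus, so Farida controls Talus.
No other company's threshold is met.
Farida controls 4 companies.

4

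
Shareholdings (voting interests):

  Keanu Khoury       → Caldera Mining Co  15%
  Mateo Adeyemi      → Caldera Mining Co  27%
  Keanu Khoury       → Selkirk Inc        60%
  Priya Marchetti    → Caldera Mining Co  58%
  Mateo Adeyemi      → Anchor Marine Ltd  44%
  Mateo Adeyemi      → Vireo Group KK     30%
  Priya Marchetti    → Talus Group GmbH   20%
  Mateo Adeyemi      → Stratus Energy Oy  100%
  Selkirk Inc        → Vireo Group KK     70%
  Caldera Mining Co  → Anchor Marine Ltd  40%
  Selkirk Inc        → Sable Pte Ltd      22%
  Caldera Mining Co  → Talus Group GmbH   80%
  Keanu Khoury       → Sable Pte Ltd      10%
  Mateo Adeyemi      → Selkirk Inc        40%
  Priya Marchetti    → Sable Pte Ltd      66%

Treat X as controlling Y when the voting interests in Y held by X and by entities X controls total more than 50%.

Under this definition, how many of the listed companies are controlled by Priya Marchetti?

3

Priya holds 58% of Caldera, so Priya controls Caldera.
Priya holds 66% of Sable, so Priya controls Sable.
Caldera and Priya together hold 80% + 20% = 100% of Talus, so Priya controls Talus.
No other company's threshold is met.
Priya controls 3 companies.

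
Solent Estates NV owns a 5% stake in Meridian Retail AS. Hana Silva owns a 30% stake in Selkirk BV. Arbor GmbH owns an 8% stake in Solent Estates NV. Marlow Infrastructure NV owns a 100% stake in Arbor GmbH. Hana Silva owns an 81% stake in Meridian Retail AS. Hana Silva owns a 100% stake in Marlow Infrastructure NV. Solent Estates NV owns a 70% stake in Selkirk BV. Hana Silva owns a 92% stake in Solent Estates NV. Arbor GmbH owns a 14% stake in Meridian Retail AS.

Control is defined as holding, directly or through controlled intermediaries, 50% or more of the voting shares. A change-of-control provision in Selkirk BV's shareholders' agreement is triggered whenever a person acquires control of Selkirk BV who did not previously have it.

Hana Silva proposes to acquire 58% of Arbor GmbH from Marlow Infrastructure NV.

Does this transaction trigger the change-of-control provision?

No

The purchase adds only to Hana's holdings (Marlow's stake shrinks), so Hana is the only person who could newly come to control Selkirk.
Hana holds 100% of Marlow, so Hana controls Marlow.
Marlow holds 100% of Arbor, so Hana controls Arbor.
Arbor and Hana together hold 8% + 92% = 100% of Solent, so Hana controls Solent.
Hana and Solent together hold 30% + 70% = 100% of Selkirk, so Hana controls Selkirk.
So Hana already controls Selkirk before the transaction.
After the purchase, Hana holds 58% of Arbor directly, and Marlow's stake falls to 42%.
Hana controlled Selkirk already, so this is not a new person acquiring control; every other person's position is unchanged or reduced.
No new person acquires control, so the clause is not triggered.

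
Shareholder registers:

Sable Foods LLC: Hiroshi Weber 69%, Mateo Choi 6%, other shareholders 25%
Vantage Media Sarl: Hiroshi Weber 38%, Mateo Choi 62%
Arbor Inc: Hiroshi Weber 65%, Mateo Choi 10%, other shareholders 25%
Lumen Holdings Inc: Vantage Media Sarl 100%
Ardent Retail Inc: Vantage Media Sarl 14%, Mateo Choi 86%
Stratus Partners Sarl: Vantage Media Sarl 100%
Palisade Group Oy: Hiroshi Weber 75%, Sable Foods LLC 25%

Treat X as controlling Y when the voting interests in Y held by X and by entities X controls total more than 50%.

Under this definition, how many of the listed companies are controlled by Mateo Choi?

4

Mateo holds 62% of Vantage, so Mateo controls Vantage.
Vantage holds 100% of Lumen, so Mateo controls Lumen.
Vantage and Mateo together hold 14% + 86% = 100% of Ardent, so Mateo controls Ardent.
Vantage holds 100% of Stratus, so Mateo controls Stratus.
No other company's threshold is met.
Mateo controls 4 companies.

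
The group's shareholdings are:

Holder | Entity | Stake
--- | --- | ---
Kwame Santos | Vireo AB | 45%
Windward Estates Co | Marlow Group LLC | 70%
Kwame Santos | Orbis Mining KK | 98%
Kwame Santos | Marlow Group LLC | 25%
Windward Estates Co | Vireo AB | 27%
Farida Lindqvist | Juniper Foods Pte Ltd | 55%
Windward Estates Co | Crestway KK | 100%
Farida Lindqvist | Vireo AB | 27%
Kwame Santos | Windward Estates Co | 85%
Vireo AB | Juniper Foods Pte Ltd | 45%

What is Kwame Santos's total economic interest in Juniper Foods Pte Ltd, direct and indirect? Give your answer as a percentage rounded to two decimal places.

30.58%

Kwame reaches Juniper along 2 paths.
Via Vireo: 45% × 45% = 20.25%.
Via Windward → Vireo: 85% × 27% × 45% = 10.3275%.
Total: 20.25% + 10.3275% = 30.5775%.
Rounded: 30.58%.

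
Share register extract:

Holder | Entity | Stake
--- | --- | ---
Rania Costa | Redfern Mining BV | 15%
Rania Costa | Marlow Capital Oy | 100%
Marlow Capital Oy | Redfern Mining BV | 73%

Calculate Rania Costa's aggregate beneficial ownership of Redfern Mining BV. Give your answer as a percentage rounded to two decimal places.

Rania reaches Redfern along 2 paths.
Via Marlow: 100% × 73% = 73%.
Direct stake: 15% = 15%.
Total: 73% + 15% = 88%.
Rounded: 88.00%.

88.00%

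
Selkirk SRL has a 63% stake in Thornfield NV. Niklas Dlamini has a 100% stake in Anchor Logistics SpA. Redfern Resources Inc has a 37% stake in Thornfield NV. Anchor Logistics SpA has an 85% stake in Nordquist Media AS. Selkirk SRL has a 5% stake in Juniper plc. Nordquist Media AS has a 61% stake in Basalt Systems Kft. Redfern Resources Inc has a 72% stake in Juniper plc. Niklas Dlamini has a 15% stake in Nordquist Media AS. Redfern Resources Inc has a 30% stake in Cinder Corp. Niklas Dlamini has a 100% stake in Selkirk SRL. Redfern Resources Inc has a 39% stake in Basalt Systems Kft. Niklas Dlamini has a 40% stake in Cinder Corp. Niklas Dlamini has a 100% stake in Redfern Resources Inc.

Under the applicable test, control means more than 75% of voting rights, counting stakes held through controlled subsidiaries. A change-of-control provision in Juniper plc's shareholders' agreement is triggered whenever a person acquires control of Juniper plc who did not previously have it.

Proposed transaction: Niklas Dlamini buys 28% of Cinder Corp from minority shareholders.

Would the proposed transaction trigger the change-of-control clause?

No

The purchase changes only Niklas's holdings, so Niklas is the only person who could newly come to control Juniper.
Niklas holds 100% of Redfern, so Niklas controls Redfern.
Niklas holds 100% of Selkirk, so Niklas controls Selkirk.
Redfern and Selkirk together hold 72% + 5% = 77% of Juniper, so Niklas controls Juniper.
So Niklas already controls Juniper before the transaction.
After the purchase, Niklas's direct stake in Cinder rises to 40% + 28% = 68%.
Niklas controlled Juniper already, so this is not a new person acquiring control; every other person's position is unchanged or reduced.
No new person acquires control, so the clause is not triggered.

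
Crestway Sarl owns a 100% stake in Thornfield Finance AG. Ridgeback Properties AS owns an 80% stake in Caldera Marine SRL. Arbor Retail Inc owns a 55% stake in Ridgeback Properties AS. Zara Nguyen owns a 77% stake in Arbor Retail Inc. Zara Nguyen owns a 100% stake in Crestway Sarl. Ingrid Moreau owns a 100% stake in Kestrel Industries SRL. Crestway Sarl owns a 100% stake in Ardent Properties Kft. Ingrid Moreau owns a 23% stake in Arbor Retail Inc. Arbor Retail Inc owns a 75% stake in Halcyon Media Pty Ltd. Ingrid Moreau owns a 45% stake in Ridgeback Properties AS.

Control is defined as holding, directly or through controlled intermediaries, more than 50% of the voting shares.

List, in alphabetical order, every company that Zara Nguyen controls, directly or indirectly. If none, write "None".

Zara holds 100% of Crestway, so Zara controls Crestway.
Zara holds 77% of Arbor, so Zara controls Arbor.
Crestway holds 100% of Thornfield, so Zara controls Thornfield.
Arbor holds 55% of Ridgeback, so Zara controls Ridgeback.
Arbor holds 75% of Halcyon, so Zara controls Halcyon.
Ridgeback holds 80% of Caldera, so Zara controls Caldera.
Crestway holds 100% of Ardent, so Zara controls Ardent.
No other company's threshold is met.

Arbor Retail Inc, Ardent Properties Kft, Caldera Marine SRL, Crestway Sarl, Halcyon Media Pty Ltd, Ridgeback Properties AS, Thornfield Finance AG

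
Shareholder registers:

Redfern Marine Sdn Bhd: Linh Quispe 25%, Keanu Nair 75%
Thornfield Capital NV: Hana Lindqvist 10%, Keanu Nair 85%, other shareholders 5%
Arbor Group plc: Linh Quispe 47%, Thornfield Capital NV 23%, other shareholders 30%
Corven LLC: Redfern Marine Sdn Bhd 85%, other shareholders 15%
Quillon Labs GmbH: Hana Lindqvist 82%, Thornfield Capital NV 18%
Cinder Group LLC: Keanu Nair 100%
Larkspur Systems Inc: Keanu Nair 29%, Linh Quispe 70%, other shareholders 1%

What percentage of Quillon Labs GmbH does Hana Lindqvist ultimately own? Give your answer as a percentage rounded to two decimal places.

Hana reaches Quillon along 2 paths.
Direct stake: 82% = 82%.
Via Thornfield: 10% × 18% = 1.8%.
Total: 82% + 1.8% = 83.8%.
Rounded: 83.80%.

83.80%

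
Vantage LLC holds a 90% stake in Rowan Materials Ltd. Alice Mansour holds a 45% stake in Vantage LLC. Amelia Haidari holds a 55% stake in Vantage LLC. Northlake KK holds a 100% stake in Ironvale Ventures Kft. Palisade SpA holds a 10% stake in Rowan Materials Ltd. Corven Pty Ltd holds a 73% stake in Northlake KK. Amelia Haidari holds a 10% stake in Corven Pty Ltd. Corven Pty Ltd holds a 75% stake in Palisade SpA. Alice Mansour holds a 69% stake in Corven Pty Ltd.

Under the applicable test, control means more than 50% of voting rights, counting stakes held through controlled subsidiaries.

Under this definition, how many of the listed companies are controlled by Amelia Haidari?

Amelia holds 55% of Vantage, so Amelia controls Vantage.
Vantage holds 90% of Rowan, so Amelia controls Rowan.
No other company's threshold is met.
Amelia controls 2 companies.

2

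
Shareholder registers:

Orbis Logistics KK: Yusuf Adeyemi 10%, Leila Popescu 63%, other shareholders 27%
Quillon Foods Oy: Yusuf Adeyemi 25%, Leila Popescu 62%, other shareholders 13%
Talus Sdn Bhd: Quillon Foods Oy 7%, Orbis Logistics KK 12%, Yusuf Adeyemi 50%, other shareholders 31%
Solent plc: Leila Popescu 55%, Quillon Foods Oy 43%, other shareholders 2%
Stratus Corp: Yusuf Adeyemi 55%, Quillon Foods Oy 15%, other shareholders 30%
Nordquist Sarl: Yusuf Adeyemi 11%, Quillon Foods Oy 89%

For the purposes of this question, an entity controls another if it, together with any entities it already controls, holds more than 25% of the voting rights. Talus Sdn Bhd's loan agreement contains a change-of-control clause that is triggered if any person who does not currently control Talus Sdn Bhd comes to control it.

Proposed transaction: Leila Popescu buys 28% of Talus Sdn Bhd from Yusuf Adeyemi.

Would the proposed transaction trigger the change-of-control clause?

Yes

The purchase adds only to Leila's holdings (Yusuf's stake shrinks), so Leila is the only person who could newly come to control Talus.
Leila holds 63% of Orbis, so Leila controls Orbis.
Leila holds 62% of Quillon, so Leila controls Quillon.
Leila and Quillon together hold 55% + 43% = 98% of Solent, so Leila controls Solent.
Quillon holds 89% of Nordquist, so Leila controls Nordquist.
In Talus, Leila's side holds only 7% + 12% = 19%, not > 25%.
So before the transaction, Leila does not control Talus.
After the purchase, Leila holds 28% of Talus directly, and Yusuf's stake falls to 22%.
Quillon and Orbis and Leila together hold 7% + 12% + 28% = 47% of Talus, so Leila controls Talus.
Leila did not control Talus before and does after, so the clause is triggered.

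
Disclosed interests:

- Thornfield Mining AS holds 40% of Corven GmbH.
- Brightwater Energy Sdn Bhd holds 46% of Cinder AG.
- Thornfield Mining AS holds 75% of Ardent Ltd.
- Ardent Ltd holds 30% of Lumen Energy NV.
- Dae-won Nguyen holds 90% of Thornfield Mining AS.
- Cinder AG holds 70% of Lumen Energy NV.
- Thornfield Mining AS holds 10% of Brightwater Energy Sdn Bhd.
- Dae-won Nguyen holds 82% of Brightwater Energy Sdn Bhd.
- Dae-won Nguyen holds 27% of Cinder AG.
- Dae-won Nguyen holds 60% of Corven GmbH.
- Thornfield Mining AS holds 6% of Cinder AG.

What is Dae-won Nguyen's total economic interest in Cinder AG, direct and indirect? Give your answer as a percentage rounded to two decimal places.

74.26%

Dae-won reaches Cinder along 4 paths.
Via Thornfield: 90% × 6% = 5.4%.
Direct stake: 27% = 27%.
Via Thornfield → Brightwater: 90% × 10% × 46% = 4.14%.
Via Brightwater: 82% × 46% = 37.72%.
Total: 5.4% + 27% + 4.14% + 37.72% = 74.26%.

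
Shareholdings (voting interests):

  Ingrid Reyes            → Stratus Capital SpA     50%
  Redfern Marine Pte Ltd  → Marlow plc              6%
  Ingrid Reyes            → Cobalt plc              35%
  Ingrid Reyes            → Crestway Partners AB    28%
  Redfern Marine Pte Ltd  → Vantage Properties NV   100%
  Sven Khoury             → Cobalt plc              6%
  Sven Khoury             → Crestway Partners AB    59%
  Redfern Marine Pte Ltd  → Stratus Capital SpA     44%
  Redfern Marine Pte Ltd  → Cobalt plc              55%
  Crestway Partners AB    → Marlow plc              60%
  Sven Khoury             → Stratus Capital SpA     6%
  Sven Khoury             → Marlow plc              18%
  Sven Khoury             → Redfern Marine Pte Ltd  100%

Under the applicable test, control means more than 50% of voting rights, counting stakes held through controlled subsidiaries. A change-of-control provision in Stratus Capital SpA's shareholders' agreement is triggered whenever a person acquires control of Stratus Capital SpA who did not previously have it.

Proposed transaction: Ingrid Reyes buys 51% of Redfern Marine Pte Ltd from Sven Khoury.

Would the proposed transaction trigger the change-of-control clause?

The purchase adds only to Ingrid's holdings (Sven's stake shrinks), so Ingrid is the only person who could newly come to control Stratus.
Ingrid's largest direct stake is 50% in Stratus, which does not meet the threshold, so Ingrid controls no company.
In Stratus, Ingrid's side holds only 50%, not > 50%.
So before the transaction, Ingrid does not control Stratus.
After the purchase, Ingrid holds 51% of Redfern directly, and Sven's stake falls to 49%.
Ingrid holds 51% of Redfern, so Ingrid controls Redfern.
Redfern and Ingrid together hold 44% + 50% = 94% of Stratus, so Ingrid controls Stratus.
Ingrid did not control Stratus before and does after, so the clause is triggered.

Yes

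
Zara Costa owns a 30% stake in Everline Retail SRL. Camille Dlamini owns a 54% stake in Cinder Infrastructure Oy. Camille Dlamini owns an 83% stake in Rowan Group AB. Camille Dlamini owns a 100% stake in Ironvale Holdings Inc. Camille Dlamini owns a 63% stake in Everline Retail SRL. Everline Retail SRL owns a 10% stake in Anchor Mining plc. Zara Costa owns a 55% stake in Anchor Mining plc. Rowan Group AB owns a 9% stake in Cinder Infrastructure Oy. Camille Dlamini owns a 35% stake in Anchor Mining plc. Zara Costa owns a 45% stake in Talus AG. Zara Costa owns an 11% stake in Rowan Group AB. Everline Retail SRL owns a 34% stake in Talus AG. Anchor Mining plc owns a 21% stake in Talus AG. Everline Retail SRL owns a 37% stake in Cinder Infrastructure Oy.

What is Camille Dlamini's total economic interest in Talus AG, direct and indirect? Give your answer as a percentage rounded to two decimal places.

Camille reaches Talus along 3 paths.
Via Everline: 63% × 34% = 21.42%.
Via Everline → Anchor: 63% × 10% × 21% = 1.323%.
Via Anchor: 35% × 21% = 7.35%.
Total: 21.42% + 1.323% + 7.35% = 30.093%.
Rounded: 30.09%.

30.09%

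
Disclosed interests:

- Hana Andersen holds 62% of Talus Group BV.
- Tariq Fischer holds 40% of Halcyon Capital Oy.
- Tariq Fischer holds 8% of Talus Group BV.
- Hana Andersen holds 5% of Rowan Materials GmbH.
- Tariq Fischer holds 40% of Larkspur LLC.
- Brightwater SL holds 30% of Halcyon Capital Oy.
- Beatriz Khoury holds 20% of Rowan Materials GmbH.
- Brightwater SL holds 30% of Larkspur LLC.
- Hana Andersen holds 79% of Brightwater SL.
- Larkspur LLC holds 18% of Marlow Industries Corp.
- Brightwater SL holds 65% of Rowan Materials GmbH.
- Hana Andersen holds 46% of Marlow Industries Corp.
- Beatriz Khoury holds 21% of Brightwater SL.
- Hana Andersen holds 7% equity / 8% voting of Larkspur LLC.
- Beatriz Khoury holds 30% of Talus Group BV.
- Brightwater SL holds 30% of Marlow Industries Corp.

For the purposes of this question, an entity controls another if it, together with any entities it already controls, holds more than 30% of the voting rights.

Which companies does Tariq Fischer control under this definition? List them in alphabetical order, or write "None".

Halcyon Capital Oy, Larkspur LLC

Tariq holds 40% of Larkspur, so Tariq controls Larkspur.
Tariq holds 40% of Halcyon, so Tariq controls Halcyon.
No other company's threshold is met.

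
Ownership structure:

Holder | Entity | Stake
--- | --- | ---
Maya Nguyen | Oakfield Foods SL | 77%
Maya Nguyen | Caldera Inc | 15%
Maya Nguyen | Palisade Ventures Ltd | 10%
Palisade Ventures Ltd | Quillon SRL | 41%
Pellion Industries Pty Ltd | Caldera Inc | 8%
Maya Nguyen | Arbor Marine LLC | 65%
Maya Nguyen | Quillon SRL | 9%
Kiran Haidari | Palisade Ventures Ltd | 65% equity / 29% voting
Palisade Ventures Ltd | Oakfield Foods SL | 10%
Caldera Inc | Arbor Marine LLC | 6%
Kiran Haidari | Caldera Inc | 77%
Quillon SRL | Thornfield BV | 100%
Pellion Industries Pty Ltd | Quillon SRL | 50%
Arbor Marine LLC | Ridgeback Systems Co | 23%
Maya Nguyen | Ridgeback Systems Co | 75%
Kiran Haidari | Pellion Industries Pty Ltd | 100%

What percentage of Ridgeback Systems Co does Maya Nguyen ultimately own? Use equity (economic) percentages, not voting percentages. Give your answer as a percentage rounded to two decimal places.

Maya reaches Ridgeback along 3 paths.
Direct stake: 75% = 75%.
Via Arbor: 65% × 23% = 14.95%.
Via Caldera → Arbor: 15% × 6% × 23% = 0.207%.
Total: 75% + 14.95% + 0.207% = 90.157%.
Rounded: 90.16%.

90.16%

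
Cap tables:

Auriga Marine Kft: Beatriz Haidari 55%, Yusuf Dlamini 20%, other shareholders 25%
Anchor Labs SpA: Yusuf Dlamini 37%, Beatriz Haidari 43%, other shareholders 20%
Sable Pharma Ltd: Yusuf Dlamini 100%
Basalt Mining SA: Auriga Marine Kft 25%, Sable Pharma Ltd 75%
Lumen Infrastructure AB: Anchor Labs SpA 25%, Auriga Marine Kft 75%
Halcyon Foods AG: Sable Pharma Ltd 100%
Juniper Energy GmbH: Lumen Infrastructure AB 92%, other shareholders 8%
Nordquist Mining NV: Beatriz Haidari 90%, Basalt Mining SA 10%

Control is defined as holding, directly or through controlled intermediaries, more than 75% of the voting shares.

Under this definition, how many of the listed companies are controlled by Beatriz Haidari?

Beatriz holds 90% of Nordquist, so Beatriz controls Nordquist.
No other company's threshold is met.
Beatriz controls 1 company.

1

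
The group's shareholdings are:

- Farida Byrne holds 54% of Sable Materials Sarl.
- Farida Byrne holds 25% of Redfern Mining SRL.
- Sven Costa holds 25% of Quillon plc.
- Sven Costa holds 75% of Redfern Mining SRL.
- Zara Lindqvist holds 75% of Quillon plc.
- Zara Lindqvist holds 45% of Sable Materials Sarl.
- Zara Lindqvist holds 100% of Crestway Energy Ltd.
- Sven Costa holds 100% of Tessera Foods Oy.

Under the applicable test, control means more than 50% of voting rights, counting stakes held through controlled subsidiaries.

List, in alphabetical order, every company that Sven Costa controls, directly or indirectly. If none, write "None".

Sven holds 100% of Tessera, so Sven controls Tessera.
Sven holds 75% of Redfern, so Sven controls Redfern.
No other company's threshold is met.

Redfern Mining SRL, Tessera Foods Oy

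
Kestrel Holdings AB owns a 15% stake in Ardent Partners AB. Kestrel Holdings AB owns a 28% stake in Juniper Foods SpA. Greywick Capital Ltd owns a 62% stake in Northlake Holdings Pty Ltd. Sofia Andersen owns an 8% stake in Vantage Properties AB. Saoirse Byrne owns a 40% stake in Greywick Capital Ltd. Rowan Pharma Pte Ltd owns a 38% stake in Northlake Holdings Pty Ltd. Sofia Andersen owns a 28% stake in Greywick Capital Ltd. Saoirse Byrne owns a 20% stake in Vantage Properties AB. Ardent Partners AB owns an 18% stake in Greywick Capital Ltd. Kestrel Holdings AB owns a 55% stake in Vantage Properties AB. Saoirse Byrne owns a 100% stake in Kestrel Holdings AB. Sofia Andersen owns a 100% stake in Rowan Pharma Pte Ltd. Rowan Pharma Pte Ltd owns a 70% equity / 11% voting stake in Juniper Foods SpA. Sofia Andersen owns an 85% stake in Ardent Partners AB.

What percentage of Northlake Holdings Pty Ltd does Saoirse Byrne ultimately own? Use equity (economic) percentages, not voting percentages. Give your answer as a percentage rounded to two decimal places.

26.47%

Saoirse reaches Northlake along 2 paths.
Via Greywick: 40% × 62% = 24.8%.
Via Kestrel → Ardent → Greywick: 100% × 15% × 18% × 62% = 1.674%.
Total: 24.8% + 1.674% = 26.474%.
Rounded: 26.47%.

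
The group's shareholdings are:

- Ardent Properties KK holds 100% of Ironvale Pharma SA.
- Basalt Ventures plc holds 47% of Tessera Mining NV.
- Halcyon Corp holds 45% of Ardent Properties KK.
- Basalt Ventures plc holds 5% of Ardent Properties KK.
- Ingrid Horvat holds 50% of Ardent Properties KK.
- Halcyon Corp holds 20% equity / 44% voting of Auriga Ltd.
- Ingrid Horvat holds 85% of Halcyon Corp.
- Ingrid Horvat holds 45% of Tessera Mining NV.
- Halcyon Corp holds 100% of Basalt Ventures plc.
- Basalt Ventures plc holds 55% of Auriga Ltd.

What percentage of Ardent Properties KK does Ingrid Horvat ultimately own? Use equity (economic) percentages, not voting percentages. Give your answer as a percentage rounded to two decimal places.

92.50%

Ingrid reaches Ardent along 3 paths.
Via Halcyon → Basalt: 85% × 100% × 5% = 4.25%.
Direct stake: 50% = 50%.
Via Halcyon: 85% × 45% = 38.25%.
Total: 4.25% + 50% + 38.25% = 92.5%.
Rounded: 92.50%.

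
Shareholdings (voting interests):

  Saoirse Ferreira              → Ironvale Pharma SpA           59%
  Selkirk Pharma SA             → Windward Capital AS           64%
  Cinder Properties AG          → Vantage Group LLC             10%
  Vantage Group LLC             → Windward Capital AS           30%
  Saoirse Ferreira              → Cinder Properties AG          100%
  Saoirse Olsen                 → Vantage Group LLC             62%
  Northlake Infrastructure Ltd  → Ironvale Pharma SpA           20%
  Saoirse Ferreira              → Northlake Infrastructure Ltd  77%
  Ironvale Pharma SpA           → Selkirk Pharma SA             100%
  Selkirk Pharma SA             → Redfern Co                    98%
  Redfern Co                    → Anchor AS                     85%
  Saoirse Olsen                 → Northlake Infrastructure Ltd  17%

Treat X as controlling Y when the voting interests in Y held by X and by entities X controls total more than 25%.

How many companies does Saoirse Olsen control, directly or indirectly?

Saoirse Olsen holds 62% of Vantage, so Saoirse Olsen controls Vantage.
Vantage holds 30% of Windward, so Saoirse Olsen controls Windward.
No other company's threshold is met.
Saoirse Olsen controls 2 companies.

2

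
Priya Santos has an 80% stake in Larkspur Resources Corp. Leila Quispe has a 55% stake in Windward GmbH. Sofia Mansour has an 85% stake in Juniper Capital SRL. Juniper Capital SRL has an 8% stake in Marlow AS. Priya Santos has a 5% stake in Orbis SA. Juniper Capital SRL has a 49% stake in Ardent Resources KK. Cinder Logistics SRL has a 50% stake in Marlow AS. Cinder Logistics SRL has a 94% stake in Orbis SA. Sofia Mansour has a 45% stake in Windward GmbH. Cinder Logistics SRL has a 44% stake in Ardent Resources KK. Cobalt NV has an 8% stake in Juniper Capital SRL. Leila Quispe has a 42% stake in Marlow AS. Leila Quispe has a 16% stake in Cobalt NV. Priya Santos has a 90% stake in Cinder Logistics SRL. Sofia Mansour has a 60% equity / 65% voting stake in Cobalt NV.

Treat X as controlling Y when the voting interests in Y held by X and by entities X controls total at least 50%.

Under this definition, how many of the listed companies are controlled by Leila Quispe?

Leila holds 55% of Windward, so Leila controls Windward.
No other company's threshold is met.
Leila controls 1 company.

1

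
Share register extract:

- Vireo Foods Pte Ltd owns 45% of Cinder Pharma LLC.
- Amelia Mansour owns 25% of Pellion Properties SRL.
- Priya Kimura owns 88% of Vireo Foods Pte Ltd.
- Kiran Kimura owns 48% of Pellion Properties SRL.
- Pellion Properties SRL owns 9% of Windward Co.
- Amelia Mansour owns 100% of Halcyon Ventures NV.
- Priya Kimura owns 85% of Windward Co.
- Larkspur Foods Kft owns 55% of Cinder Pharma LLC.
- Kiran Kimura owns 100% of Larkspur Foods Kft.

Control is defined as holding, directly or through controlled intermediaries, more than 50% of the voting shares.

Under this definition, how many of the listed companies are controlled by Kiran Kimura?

2

Kiran holds 100% of Larkspur, so Kiran controls Larkspur.
Larkspur holds 55% of Cinder, so Kiran controls Cinder.
No other company's threshold is met.
Kiran controls 2 companies.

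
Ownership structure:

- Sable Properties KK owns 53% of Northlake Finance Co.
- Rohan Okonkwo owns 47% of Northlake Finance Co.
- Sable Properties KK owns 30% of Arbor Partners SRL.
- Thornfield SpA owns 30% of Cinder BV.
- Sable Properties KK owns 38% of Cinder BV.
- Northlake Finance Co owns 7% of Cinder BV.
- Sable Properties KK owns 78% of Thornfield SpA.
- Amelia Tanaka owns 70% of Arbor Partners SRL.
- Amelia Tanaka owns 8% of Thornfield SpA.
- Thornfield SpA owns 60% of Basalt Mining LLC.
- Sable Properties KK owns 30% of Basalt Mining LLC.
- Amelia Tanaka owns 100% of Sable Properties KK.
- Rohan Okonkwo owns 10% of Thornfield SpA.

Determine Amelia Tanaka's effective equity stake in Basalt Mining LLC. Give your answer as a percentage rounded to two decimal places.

81.60%

Amelia reaches Basalt along 3 paths.
Via Sable → Thornfield: 100% × 78% × 60% = 46.8%.
Via Thornfield: 8% × 60% = 4.8%.
Via Sable: 100% × 30% = 30%.
Total: 46.8% + 4.8% + 30% = 81.6%.
Rounded: 81.60%.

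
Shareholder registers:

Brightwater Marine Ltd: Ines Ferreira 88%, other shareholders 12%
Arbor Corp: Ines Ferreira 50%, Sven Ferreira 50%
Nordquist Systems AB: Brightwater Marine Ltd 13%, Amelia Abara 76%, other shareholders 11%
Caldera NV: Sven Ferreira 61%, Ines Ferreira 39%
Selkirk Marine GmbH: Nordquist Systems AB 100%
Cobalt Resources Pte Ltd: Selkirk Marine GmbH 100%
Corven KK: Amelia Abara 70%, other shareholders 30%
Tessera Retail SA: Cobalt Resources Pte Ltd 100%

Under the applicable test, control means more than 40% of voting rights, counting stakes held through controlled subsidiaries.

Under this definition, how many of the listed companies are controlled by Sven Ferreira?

2

Sven holds 50% of Arbor, so Sven controls Arbor.
Sven holds 61% of Caldera, so Sven controls Caldera.
No other company's threshold is met.
Sven controls 2 companies.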